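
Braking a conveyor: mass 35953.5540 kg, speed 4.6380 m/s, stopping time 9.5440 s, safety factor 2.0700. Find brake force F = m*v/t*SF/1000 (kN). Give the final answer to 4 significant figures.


F = 35953.5540 * 4.6380 / 9.5440 * 2.0700 / 1000
F = 36.17 kN


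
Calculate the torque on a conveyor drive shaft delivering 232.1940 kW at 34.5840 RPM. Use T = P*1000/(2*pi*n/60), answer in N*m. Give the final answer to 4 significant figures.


omega = 2*pi*34.5840/60 = 3.62163 rad/s
T = 232.1940*1000 / 3.62163
T = 64110 N*m


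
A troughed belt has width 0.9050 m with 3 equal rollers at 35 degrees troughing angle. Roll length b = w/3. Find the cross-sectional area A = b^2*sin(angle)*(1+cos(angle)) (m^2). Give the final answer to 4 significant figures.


b = 0.9050/3 = 0.301667 m
A = 0.301667^2 * sin(35 deg) * (1 + cos(35 deg))
A = 0.09495 m^2


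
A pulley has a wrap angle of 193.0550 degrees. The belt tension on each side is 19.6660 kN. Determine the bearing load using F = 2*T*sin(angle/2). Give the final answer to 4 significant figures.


F = 2 * 19.6660 * sin(193.0550/2 deg)
F = 39.08 kN


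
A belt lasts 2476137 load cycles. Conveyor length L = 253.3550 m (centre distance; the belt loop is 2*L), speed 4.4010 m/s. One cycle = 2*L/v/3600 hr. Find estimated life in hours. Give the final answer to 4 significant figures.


cycle_time = 2 * 253.3550 / 4.4010 / 3600 = 0.031982 hr
life = 2476137 * 0.031982 = 79190 hours


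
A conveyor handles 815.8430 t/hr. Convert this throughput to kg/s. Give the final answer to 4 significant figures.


m_dot = 815.8430 * 1000 / 3600
m_dot = 226.6 kg/s


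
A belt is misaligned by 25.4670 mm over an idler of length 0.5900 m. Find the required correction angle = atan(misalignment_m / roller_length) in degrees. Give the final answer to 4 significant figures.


misalign_m = 25.4670 / 1000 = 0.025467 m
angle = atan(0.025467 / 0.5900)
angle = 2.472 deg


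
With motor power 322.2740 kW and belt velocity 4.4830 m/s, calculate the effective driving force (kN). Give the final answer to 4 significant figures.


Te = P / v = 322.2740 / 4.4830
Te = 71.89 kN


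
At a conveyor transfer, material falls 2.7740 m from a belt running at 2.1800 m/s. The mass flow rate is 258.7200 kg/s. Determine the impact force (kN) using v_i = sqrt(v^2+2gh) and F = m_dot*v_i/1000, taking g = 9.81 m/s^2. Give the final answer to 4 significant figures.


v_i = sqrt(2.1800^2 + 2*9.81*2.7740) = 7.69274 m/s
F = 258.7200 * 7.69274 / 1000
F = 1.990 kN


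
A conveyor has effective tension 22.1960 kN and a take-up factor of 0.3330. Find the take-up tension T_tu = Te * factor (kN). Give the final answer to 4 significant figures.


T_tu = 22.1960 * 0.3330
T_tu = 7.391 kN


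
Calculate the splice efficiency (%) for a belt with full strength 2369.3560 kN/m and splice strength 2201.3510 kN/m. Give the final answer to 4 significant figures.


Eff = 2201.3510 / 2369.3560 * 100
Eff = 92.91 %


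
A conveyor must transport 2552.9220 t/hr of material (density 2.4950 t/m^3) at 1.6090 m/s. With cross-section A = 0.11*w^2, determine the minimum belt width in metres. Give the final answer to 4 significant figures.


A_req = 2552.9220 / (1.6090 * 2.4950 * 3600) = 0.176648 m^2
w = sqrt(0.176648 / 0.11)
w = 1.267 m


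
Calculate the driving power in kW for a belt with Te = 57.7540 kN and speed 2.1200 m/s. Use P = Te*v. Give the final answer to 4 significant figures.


P = Te * v = 57.7540 * 2.1200
P = 122.4 kW


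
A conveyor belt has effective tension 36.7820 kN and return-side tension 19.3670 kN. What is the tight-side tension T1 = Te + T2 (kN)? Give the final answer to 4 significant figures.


T1 = Te + T2 = 36.7820 + 19.3670
T1 = 56.15 kN


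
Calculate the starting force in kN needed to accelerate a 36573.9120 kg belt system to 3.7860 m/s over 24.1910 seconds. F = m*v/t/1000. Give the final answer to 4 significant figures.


F = 36573.9120 * 3.7860 / 24.1910 / 1000
F = 5.724 kN


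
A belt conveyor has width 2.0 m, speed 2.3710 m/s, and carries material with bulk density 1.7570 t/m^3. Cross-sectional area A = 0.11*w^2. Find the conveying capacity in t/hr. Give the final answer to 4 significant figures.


A = 0.11 * 2.0^2 = 0.44 m^2
C = 0.44 * 2.3710 * 1.7570 * 3600
C = 6599 t/hr


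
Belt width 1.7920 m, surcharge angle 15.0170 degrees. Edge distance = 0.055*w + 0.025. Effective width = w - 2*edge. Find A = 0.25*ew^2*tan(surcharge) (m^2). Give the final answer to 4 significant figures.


edge = 0.055*1.7920 + 0.025 = 0.12356 m
ew = 1.7920 - 2*0.12356 = 1.54488 m
A = 0.25 * 1.54488^2 * tan(15.0170 deg)
A = 0.1601 m^2


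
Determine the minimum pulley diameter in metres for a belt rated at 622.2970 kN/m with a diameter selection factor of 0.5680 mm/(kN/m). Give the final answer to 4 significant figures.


D = 622.2970 * 0.5680 / 1000
D = 0.3535 m


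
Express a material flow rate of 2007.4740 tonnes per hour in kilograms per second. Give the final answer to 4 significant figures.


m_dot = 2007.4740 * 1000 / 3600
m_dot = 557.6 kg/s


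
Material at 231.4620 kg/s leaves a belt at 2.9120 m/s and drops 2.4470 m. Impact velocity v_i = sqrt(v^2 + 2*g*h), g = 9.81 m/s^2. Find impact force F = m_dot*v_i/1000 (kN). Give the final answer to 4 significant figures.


v_i = sqrt(2.9120^2 + 2*9.81*2.4470) = 7.51598 m/s
F = 231.4620 * 7.51598 / 1000
F = 1.740 kN


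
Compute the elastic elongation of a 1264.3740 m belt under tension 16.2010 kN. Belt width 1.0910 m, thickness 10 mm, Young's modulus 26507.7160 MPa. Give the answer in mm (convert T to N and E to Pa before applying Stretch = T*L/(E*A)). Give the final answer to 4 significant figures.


A = 1.0910 * 0.01 = 0.01091 m^2
Stretch = 16.2010*1000 * 1264.3740 / (26507.7160e6 * 0.01091) * 1000
Stretch = 70.83 mm


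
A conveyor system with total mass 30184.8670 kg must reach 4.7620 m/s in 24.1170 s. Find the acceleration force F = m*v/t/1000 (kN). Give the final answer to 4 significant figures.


F = 30184.8670 * 4.7620 / 24.1170 / 1000
F = 5.960 kN


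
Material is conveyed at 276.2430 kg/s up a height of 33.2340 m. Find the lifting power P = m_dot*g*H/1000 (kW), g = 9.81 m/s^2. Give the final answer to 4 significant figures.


P = 276.2430 * 9.81 * 33.2340 / 1000
P = 90.06 kW


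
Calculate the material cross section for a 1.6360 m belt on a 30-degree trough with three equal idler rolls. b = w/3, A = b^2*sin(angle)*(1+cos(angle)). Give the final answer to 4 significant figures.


b = 1.6360/3 = 0.545333 m
A = 0.545333^2 * sin(30 deg) * (1 + cos(30 deg))
A = 0.2775 m^2


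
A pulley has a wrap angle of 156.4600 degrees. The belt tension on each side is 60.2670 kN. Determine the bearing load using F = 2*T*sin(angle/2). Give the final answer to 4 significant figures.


F = 2 * 60.2670 * sin(156.4600/2 deg)
F = 118.0 kN


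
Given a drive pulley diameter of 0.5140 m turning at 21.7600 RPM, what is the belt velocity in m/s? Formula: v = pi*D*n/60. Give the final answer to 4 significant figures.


v = pi * 0.5140 * 21.7600 / 60
v = 0.5856 m/s


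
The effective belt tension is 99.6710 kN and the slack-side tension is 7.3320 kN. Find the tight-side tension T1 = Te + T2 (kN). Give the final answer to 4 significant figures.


T1 = Te + T2 = 99.6710 + 7.3320
T1 = 107.0 kN


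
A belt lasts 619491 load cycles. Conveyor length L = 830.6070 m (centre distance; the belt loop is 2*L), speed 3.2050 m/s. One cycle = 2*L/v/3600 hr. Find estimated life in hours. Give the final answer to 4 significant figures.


cycle_time = 2 * 830.6070 / 3.2050 / 3600 = 0.143978 hr
life = 619491 * 0.143978 = 89190 hours


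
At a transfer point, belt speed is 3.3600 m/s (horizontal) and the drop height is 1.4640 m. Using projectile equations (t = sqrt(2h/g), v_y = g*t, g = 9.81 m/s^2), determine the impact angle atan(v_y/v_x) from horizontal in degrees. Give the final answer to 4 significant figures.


t = sqrt(2*1.4640/9.81) = 0.546325 s
v_y = 9.81 * 0.546325 = 5.35945 m/s
angle = atan(5.35945 / 3.3600) = 57.92 deg


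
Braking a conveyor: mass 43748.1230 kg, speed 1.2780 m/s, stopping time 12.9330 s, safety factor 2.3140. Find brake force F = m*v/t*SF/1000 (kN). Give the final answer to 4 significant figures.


F = 43748.1230 * 1.2780 / 12.9330 * 2.3140 / 1000
F = 10.00 kN


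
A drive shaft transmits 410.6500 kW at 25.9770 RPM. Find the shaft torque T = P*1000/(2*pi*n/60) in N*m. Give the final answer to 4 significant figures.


omega = 2*pi*25.9770/60 = 2.72031 rad/s
T = 410.6500*1000 / 2.72031
T = 151000 N*m


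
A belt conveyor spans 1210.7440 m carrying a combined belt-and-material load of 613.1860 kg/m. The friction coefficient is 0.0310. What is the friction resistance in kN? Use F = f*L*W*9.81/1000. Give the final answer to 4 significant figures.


F = 0.0310 * 1210.7440 * 613.1860 * 9.81 / 1000
F = 225.8 kN


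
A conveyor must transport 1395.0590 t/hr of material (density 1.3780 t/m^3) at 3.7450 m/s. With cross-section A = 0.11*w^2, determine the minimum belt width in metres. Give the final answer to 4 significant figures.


A_req = 1395.0590 / (3.7450 * 1.3780 * 3600) = 0.0750912 m^2
w = sqrt(0.0750912 / 0.11)
w = 0.8262 m


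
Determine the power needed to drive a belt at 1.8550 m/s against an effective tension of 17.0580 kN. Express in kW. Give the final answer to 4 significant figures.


P = Te * v = 17.0580 * 1.8550
P = 31.64 kW


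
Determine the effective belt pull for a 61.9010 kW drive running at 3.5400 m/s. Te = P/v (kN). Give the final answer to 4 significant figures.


Te = P / v = 61.9010 / 3.5400
Te = 17.49 kN


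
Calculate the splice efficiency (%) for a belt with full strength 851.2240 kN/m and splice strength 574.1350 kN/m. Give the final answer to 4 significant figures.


Eff = 574.1350 / 851.2240 * 100
Eff = 67.45 %


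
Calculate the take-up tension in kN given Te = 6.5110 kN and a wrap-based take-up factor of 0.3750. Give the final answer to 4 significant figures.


T_tu = 6.5110 * 0.3750
T_tu = 2.442 kN


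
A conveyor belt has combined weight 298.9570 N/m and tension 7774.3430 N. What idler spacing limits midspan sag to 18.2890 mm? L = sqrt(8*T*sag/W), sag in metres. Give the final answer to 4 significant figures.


sag = 18.2890/1000 = 0.018289 m
L = sqrt(8 * 7774.3430 * 0.018289 / 298.9570)
L = 1.951 m


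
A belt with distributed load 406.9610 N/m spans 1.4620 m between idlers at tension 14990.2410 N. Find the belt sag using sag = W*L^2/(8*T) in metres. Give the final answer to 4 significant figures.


sag = 406.9610 * 1.4620^2 / (8 * 14990.2410)
sag = 0.007254 m


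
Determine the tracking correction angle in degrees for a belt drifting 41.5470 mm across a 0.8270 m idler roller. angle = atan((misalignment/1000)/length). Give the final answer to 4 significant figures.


misalign_m = 41.5470 / 1000 = 0.041547 m
angle = atan(0.041547 / 0.8270)
angle = 2.876 deg


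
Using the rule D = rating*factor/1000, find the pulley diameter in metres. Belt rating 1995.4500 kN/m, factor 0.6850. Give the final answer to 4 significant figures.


D = 1995.4500 * 0.6850 / 1000
D = 1.367 m


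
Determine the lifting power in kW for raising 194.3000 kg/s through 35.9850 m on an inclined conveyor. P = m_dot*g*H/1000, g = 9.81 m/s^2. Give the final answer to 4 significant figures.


P = 194.3000 * 9.81 * 35.9850 / 1000
P = 68.59 kW


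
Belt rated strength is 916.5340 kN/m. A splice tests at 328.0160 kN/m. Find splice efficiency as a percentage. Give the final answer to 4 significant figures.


Eff = 328.0160 / 916.5340 * 100
Eff = 35.79 %


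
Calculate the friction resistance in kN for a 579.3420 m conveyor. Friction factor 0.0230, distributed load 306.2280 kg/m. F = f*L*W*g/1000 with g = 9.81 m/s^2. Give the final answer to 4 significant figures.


F = 0.0230 * 579.3420 * 306.2280 * 9.81 / 1000
F = 40.03 kN


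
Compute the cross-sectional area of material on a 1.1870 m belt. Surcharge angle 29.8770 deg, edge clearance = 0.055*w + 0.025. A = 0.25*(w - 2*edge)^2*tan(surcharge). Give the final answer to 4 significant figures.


edge = 0.055*1.1870 + 0.025 = 0.090285 m
ew = 1.1870 - 2*0.090285 = 1.00643 m
A = 0.25 * 1.00643^2 * tan(29.8770 deg)
A = 0.1455 m^2


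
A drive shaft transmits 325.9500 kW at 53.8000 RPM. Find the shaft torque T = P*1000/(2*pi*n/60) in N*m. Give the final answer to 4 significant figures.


omega = 2*pi*53.8000/60 = 5.63392 rad/s
T = 325.9500*1000 / 5.63392
T = 57850 N*m


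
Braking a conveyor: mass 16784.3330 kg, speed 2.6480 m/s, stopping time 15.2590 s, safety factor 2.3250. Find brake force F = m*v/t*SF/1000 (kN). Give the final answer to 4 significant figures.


F = 16784.3330 * 2.6480 / 15.2590 * 2.3250 / 1000
F = 6.772 kN


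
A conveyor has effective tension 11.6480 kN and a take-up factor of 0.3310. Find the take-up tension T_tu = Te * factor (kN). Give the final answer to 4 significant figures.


T_tu = 11.6480 * 0.3310
T_tu = 3.855 kN


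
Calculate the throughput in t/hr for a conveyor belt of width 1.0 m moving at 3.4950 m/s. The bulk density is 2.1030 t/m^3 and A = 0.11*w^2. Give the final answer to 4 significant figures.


A = 0.11 * 1.0^2 = 0.11 m^2
C = 0.11 * 3.4950 * 2.1030 * 3600
C = 2911 t/hr


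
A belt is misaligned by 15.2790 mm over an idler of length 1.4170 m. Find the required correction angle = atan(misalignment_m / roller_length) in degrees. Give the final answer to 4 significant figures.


misalign_m = 15.2790 / 1000 = 0.015279 m
angle = atan(0.015279 / 1.4170)
angle = 0.6178 deg


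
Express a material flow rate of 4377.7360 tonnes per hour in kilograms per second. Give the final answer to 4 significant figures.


m_dot = 4377.7360 * 1000 / 3600
m_dot = 1216 kg/s


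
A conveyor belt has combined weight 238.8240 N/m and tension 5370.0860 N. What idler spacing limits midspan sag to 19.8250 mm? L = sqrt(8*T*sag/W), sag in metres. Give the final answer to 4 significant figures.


sag = 19.8250/1000 = 0.019825 m
L = sqrt(8 * 5370.0860 * 0.019825 / 238.8240)
L = 1.888 m


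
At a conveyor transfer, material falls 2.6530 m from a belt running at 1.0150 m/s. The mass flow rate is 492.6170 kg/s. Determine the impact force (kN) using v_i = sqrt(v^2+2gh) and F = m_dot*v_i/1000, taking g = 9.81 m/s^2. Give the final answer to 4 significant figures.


v_i = sqrt(1.0150^2 + 2*9.81*2.6530) = 7.28575 m/s
F = 492.6170 * 7.28575 / 1000
F = 3.589 kN


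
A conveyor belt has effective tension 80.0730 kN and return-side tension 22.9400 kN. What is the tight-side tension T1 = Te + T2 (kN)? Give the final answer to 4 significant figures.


T1 = Te + T2 = 80.0730 + 22.9400
T1 = 103.0 kN


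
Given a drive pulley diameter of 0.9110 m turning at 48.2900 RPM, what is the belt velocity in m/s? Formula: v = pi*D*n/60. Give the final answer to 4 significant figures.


v = pi * 0.9110 * 48.2900 / 60
v = 2.303 m/s


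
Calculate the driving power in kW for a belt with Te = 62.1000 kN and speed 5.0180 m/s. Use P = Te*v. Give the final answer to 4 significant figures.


P = Te * v = 62.1000 * 5.0180
P = 311.6 kW


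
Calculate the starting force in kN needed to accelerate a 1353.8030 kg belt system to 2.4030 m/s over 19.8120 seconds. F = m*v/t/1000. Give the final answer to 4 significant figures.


F = 1353.8030 * 2.4030 / 19.8120 / 1000
F = 0.1642 kN


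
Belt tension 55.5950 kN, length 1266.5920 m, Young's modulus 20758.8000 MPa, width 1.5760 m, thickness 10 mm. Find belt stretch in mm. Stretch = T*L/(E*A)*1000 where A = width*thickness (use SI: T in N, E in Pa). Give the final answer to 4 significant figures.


A = 1.5760 * 0.01 = 0.01576 m^2
Stretch = 55.5950*1000 * 1266.5920 / (20758.8000e6 * 0.01576) * 1000
Stretch = 215.2 mm


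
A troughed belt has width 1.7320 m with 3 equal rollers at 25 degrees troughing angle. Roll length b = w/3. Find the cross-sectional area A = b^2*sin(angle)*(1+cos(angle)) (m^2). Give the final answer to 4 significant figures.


b = 1.7320/3 = 0.577333 m
A = 0.577333^2 * sin(25 deg) * (1 + cos(25 deg))
A = 0.2685 m^2


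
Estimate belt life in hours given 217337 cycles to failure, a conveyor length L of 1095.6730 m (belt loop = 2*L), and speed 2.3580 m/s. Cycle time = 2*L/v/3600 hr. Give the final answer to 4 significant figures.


cycle_time = 2 * 1095.6730 / 2.3580 / 3600 = 0.258146 hr
life = 217337 * 0.258146 = 56100 hours


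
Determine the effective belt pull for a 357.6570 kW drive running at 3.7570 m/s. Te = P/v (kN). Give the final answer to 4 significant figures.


Te = P / v = 357.6570 / 3.7570
Te = 95.20 kN


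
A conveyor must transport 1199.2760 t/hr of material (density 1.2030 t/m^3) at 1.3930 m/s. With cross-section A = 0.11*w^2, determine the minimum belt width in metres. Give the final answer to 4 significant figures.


A_req = 1199.2760 / (1.3930 * 1.2030 * 3600) = 0.198792 m^2
w = sqrt(0.198792 / 0.11)
w = 1.344 m


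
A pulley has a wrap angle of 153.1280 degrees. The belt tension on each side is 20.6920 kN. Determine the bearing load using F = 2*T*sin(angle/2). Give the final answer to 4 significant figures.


F = 2 * 20.6920 * sin(153.1280/2 deg)
F = 40.25 kN


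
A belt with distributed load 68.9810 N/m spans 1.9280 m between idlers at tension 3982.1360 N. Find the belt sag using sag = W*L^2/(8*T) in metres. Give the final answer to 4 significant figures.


sag = 68.9810 * 1.9280^2 / (8 * 3982.1360)
sag = 0.008049 m


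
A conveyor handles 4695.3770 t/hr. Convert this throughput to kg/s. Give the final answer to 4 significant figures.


m_dot = 4695.3770 * 1000 / 3600
m_dot = 1304 kg/s


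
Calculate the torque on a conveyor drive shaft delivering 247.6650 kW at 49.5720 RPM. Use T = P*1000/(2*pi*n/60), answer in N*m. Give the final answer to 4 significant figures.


omega = 2*pi*49.5720/60 = 5.19117 rad/s
T = 247.6650*1000 / 5.19117
T = 47710 N*m


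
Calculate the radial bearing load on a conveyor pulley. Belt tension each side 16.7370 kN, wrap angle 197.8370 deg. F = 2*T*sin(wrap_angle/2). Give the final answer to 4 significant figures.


F = 2 * 16.7370 * sin(197.8370/2 deg)
F = 33.07 kN


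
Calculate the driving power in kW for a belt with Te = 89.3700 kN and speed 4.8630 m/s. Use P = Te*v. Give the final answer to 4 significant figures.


P = Te * v = 89.3700 * 4.8630
P = 434.6 kW


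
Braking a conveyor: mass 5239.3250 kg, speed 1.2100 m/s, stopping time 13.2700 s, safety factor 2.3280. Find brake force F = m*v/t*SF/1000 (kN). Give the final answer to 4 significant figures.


F = 5239.3250 * 1.2100 / 13.2700 * 2.3280 / 1000
F = 1.112 kN


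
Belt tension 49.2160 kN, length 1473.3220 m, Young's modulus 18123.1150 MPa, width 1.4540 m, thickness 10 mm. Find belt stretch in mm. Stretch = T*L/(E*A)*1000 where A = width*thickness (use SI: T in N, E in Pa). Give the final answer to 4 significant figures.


A = 1.4540 * 0.01 = 0.01454 m^2
Stretch = 49.2160*1000 * 1473.3220 / (18123.1150e6 * 0.01454) * 1000
Stretch = 275.2 mm


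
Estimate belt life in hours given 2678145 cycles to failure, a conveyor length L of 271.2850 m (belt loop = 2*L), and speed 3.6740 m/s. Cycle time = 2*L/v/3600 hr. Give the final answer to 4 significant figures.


cycle_time = 2 * 271.2850 / 3.6740 / 3600 = 0.0410217 hr
life = 2678145 * 0.0410217 = 109900 hours


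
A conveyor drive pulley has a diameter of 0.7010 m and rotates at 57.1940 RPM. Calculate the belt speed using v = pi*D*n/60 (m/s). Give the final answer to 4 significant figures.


v = pi * 0.7010 * 57.1940 / 60
v = 2.099 m/s


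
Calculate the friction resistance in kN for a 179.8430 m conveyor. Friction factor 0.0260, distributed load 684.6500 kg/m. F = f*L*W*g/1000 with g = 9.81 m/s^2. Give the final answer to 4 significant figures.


F = 0.0260 * 179.8430 * 684.6500 * 9.81 / 1000
F = 31.41 kN


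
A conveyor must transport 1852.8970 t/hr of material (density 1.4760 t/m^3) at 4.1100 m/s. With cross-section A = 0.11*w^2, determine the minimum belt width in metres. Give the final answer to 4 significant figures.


A_req = 1852.8970 / (4.1100 * 1.4760 * 3600) = 0.0848439 m^2
w = sqrt(0.0848439 / 0.11)
w = 0.8782 m


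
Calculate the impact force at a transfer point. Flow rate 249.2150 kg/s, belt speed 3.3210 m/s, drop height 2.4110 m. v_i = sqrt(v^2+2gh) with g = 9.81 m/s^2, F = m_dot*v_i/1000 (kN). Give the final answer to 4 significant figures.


v_i = sqrt(3.3210^2 + 2*9.81*2.4110) = 7.6376 m/s
F = 249.2150 * 7.6376 / 1000
F = 1.903 kN


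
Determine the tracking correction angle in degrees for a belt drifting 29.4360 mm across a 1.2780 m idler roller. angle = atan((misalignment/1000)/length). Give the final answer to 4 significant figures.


misalign_m = 29.4360 / 1000 = 0.029436 m
angle = atan(0.029436 / 1.2780)
angle = 1.319 deg


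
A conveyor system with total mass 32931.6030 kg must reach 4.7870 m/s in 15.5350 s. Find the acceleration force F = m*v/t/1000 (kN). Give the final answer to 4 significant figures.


F = 32931.6030 * 4.7870 / 15.5350 / 1000
F = 10.15 kN


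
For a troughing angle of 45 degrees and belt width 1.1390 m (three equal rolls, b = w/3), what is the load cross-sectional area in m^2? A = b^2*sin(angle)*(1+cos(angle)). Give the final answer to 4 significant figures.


b = 1.1390/3 = 0.379667 m
A = 0.379667^2 * sin(45 deg) * (1 + cos(45 deg))
A = 0.1740 m^2


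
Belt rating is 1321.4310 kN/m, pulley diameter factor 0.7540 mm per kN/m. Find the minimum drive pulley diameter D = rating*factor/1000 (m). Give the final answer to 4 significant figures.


D = 1321.4310 * 0.7540 / 1000
D = 0.9964 m


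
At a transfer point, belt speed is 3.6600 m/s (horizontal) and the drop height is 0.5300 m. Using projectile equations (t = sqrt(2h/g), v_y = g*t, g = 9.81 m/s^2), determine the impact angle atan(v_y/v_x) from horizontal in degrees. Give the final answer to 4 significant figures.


t = sqrt(2*0.5300/9.81) = 0.328714 s
v_y = 9.81 * 0.328714 = 3.22468 m/s
angle = atan(3.22468 / 3.6600) = 41.38 deg


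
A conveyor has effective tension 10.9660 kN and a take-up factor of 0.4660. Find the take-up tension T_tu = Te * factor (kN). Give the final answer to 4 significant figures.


T_tu = 10.9660 * 0.4660
T_tu = 5.110 kN


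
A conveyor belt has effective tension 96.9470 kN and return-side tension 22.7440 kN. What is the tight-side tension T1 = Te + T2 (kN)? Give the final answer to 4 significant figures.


T1 = Te + T2 = 96.9470 + 22.7440
T1 = 119.7 kN


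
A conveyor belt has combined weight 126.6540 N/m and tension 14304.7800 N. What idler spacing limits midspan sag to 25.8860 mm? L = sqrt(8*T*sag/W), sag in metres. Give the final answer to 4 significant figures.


sag = 25.8860/1000 = 0.025886 m
L = sqrt(8 * 14304.7800 * 0.025886 / 126.6540)
L = 4.836 m


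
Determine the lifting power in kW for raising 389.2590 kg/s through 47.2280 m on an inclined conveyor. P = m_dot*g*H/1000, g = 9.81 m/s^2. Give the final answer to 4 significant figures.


P = 389.2590 * 9.81 * 47.2280 / 1000
P = 180.3 kW


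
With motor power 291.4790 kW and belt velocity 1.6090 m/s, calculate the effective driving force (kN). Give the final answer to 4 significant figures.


Te = P / v = 291.4790 / 1.6090
Te = 181.2 kN


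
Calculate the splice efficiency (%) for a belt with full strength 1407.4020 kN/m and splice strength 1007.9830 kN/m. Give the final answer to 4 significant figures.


Eff = 1007.9830 / 1407.4020 * 100
Eff = 71.62 %


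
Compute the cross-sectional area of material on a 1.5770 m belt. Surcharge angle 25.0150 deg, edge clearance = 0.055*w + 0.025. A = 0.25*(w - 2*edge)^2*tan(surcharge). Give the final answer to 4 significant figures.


edge = 0.055*1.5770 + 0.025 = 0.111735 m
ew = 1.5770 - 2*0.111735 = 1.35353 m
A = 0.25 * 1.35353^2 * tan(25.0150 deg)
A = 0.2137 m^2


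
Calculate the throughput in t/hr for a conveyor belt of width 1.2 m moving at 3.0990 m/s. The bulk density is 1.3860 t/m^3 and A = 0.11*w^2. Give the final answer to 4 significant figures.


A = 0.11 * 1.2^2 = 0.1584 m^2
C = 0.1584 * 3.0990 * 1.3860 * 3600
C = 2449 t/hr


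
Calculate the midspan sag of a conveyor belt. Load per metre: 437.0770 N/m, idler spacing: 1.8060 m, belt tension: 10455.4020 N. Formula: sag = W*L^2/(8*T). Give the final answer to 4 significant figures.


sag = 437.0770 * 1.8060^2 / (8 * 10455.4020)
sag = 0.01704 m


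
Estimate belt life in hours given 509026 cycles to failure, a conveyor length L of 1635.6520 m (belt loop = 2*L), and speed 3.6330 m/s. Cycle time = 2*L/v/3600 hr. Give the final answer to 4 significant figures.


cycle_time = 2 * 1635.6520 / 3.6330 / 3600 = 0.250123 hr
life = 509026 * 0.250123 = 127300 hours


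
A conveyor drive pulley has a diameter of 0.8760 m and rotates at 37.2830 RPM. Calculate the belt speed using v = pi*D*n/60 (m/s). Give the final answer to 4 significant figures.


v = pi * 0.8760 * 37.2830 / 60
v = 1.710 m/s


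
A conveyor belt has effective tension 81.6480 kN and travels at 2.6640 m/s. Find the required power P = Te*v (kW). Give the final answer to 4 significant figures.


P = Te * v = 81.6480 * 2.6640
P = 217.5 kW


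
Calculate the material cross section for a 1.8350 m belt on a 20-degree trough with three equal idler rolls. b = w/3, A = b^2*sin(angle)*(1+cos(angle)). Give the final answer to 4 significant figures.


b = 1.8350/3 = 0.611667 m
A = 0.611667^2 * sin(20 deg) * (1 + cos(20 deg))
A = 0.2482 m^2


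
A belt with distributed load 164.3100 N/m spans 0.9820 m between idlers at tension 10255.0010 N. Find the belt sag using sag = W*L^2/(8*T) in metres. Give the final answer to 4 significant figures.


sag = 164.3100 * 0.9820^2 / (8 * 10255.0010)
sag = 0.001931 m


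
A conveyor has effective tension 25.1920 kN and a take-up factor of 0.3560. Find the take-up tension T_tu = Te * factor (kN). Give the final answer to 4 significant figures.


T_tu = 25.1920 * 0.3560
T_tu = 8.968 kN


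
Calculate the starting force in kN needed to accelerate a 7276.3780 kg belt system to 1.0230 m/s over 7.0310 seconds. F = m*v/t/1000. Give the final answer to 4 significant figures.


F = 7276.3780 * 1.0230 / 7.0310 / 1000
F = 1.059 kN


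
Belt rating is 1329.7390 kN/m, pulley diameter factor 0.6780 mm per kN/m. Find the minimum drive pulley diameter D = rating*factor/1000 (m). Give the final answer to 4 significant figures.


D = 1329.7390 * 0.6780 / 1000
D = 0.9016 m


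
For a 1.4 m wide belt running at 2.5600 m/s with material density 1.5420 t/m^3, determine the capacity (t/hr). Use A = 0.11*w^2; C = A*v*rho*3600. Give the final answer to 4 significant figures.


A = 0.11 * 1.4^2 = 0.2156 m^2
C = 0.2156 * 2.5600 * 1.5420 * 3600
C = 3064 t/hr


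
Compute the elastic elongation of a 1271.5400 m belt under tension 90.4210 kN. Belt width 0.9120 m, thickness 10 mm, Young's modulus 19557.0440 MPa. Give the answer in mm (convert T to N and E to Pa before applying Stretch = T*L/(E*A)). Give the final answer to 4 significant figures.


A = 0.9120 * 0.01 = 0.00912 m^2
Stretch = 90.4210*1000 * 1271.5400 / (19557.0440e6 * 0.00912) * 1000
Stretch = 644.6 mm


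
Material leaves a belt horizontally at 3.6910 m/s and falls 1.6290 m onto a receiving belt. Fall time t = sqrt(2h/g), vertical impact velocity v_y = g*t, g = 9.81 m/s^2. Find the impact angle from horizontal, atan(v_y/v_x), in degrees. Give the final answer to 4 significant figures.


t = sqrt(2*1.6290/9.81) = 0.57629 s
v_y = 9.81 * 0.57629 = 5.6534 m/s
angle = atan(5.6534 / 3.6910) = 56.86 deg


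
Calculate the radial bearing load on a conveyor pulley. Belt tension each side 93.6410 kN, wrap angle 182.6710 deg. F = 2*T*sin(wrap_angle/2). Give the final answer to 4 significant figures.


F = 2 * 93.6410 * sin(182.6710/2 deg)
F = 187.2 kN


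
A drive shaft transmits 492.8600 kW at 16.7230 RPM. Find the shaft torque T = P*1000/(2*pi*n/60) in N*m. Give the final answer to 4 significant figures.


omega = 2*pi*16.7230/60 = 1.75123 rad/s
T = 492.8600*1000 / 1.75123
T = 281400 N*m


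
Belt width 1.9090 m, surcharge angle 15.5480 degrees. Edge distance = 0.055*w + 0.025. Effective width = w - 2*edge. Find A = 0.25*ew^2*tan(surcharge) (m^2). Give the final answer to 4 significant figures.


edge = 0.055*1.9090 + 0.025 = 0.129995 m
ew = 1.9090 - 2*0.129995 = 1.64901 m
A = 0.25 * 1.64901^2 * tan(15.5480 deg)
A = 0.1891 m^2


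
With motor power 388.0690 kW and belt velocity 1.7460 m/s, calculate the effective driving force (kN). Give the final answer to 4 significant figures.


Te = P / v = 388.0690 / 1.7460
Te = 222.3 kN


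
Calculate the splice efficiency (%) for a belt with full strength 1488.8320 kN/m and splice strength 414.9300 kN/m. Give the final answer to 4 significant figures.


Eff = 414.9300 / 1488.8320 * 100
Eff = 27.87 %


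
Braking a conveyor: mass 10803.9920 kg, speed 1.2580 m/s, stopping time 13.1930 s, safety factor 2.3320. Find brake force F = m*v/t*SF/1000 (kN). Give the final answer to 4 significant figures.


F = 10803.9920 * 1.2580 / 13.1930 * 2.3320 / 1000
F = 2.402 kN


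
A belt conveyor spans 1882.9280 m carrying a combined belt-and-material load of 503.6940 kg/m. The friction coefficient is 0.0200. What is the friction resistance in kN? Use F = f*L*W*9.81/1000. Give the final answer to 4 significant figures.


F = 0.0200 * 1882.9280 * 503.6940 * 9.81 / 1000
F = 186.1 kN


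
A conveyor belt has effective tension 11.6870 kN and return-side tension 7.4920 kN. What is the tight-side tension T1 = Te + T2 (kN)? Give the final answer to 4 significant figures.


T1 = Te + T2 = 11.6870 + 7.4920
T1 = 19.18 kN


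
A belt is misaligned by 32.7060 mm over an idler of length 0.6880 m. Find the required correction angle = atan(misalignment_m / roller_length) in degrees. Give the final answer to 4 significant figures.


misalign_m = 32.7060 / 1000 = 0.032706 m
angle = atan(0.032706 / 0.6880)
angle = 2.722 deg


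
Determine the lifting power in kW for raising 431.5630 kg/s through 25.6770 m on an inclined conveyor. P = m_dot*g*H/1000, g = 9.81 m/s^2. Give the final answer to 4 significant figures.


P = 431.5630 * 9.81 * 25.6770 / 1000
P = 108.7 kW


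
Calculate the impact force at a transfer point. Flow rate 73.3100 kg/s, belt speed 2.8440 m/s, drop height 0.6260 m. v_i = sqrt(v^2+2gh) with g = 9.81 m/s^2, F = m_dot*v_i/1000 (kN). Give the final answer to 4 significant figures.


v_i = sqrt(2.8440^2 + 2*9.81*0.6260) = 4.51336 m/s
F = 73.3100 * 4.51336 / 1000
F = 0.3309 kN


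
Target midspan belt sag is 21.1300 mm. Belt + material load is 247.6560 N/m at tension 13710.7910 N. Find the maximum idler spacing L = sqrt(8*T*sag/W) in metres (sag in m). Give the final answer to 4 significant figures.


sag = 21.1300/1000 = 0.021130 m
L = sqrt(8 * 13710.7910 * 0.021130 / 247.6560)
L = 3.059 m


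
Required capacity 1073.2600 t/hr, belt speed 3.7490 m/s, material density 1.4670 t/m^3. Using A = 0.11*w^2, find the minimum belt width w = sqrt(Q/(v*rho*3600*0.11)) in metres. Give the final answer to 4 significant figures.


A_req = 1073.2600 / (3.7490 * 1.4670 * 3600) = 0.0542072 m^2
w = sqrt(0.0542072 / 0.11)
w = 0.7020 m


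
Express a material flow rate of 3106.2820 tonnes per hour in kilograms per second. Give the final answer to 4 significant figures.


m_dot = 3106.2820 * 1000 / 3600
m_dot = 862.9 kg/s


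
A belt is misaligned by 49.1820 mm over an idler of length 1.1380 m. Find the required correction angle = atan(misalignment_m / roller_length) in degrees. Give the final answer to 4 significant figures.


misalign_m = 49.1820 / 1000 = 0.049182 m
angle = atan(0.049182 / 1.1380)
angle = 2.475 deg


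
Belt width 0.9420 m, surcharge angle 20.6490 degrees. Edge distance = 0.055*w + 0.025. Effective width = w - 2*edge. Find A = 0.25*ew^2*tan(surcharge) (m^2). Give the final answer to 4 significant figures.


edge = 0.055*0.9420 + 0.025 = 0.07681 m
ew = 0.9420 - 2*0.07681 = 0.78838 m
A = 0.25 * 0.78838^2 * tan(20.6490 deg)
A = 0.05856 m^2


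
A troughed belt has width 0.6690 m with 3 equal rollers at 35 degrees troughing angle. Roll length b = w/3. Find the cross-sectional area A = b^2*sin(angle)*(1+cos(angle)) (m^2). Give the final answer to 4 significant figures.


b = 0.6690/3 = 0.223 m
A = 0.223^2 * sin(35 deg) * (1 + cos(35 deg))
A = 0.05189 m^2


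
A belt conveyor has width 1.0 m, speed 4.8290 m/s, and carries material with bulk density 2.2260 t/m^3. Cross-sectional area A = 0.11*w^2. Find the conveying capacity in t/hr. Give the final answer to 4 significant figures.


A = 0.11 * 1.0^2 = 0.11 m^2
C = 0.11 * 4.8290 * 2.2260 * 3600
C = 4257 t/hr


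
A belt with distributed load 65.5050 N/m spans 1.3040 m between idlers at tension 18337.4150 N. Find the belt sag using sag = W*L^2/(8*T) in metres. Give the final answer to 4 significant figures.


sag = 65.5050 * 1.3040^2 / (8 * 18337.4150)
sag = 0.0007593 m


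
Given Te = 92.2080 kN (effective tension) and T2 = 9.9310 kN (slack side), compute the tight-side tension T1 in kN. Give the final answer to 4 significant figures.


T1 = Te + T2 = 92.2080 + 9.9310
T1 = 102.1 kN


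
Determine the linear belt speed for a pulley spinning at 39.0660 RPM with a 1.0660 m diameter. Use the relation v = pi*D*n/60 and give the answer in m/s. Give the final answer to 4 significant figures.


v = pi * 1.0660 * 39.0660 / 60
v = 2.180 m/s


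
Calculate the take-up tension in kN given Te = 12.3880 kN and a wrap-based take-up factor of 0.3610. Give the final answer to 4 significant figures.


T_tu = 12.3880 * 0.3610
T_tu = 4.472 kN


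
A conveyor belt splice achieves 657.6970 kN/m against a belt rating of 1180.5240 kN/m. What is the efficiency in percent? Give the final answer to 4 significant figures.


Eff = 657.6970 / 1180.5240 * 100
Eff = 55.71 %


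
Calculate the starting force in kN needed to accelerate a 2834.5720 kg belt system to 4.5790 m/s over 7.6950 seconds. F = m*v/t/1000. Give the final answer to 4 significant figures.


F = 2834.5720 * 4.5790 / 7.6950 / 1000
F = 1.687 kN


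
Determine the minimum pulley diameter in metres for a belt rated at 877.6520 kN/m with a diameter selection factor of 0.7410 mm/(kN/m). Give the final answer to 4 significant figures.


D = 877.6520 * 0.7410 / 1000
D = 0.6503 m


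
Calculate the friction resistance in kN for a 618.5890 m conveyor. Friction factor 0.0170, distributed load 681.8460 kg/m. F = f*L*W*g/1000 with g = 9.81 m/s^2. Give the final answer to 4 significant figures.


F = 0.0170 * 618.5890 * 681.8460 * 9.81 / 1000
F = 70.34 kN


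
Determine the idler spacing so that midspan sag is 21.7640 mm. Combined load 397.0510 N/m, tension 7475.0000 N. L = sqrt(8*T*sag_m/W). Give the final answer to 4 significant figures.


sag = 21.7640/1000 = 0.021764 m
L = sqrt(8 * 7475.0000 * 0.021764 / 397.0510)
L = 1.810 m


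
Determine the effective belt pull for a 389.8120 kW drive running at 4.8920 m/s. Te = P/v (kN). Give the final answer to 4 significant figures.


Te = P / v = 389.8120 / 4.8920
Te = 79.68 kN


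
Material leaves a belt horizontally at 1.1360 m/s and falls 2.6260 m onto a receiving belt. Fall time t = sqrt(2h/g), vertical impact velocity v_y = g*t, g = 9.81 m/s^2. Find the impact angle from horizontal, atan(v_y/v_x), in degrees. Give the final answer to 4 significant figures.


t = sqrt(2*2.6260/9.81) = 0.731691 s
v_y = 9.81 * 0.731691 = 7.17789 m/s
angle = atan(7.17789 / 1.1360) = 81.01 deg


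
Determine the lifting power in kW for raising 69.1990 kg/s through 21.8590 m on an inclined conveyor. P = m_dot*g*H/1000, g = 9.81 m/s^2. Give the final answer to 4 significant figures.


P = 69.1990 * 9.81 * 21.8590 / 1000
P = 14.84 kW


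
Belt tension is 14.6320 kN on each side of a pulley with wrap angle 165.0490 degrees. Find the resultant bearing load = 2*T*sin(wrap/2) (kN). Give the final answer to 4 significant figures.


F = 2 * 14.6320 * sin(165.0490/2 deg)
F = 29.02 kN


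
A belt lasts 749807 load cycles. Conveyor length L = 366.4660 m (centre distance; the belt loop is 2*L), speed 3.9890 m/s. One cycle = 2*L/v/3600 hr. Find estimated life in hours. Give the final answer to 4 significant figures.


cycle_time = 2 * 366.4660 / 3.9890 / 3600 = 0.0510384 hr
life = 749807 * 0.0510384 = 38270 hours


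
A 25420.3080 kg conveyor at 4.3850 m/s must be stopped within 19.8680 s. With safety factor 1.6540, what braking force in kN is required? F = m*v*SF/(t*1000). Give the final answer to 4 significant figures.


F = 25420.3080 * 4.3850 / 19.8680 * 1.6540 / 1000
F = 9.280 kN


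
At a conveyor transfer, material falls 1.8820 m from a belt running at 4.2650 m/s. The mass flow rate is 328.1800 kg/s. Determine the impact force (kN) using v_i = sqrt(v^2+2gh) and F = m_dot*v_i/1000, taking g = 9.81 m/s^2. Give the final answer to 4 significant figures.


v_i = sqrt(4.2650^2 + 2*9.81*1.8820) = 7.42395 m/s
F = 328.1800 * 7.42395 / 1000
F = 2.436 kN


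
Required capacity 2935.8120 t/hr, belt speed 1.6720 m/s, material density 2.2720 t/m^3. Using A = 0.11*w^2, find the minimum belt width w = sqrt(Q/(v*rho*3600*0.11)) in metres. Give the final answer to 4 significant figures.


A_req = 2935.8120 / (1.6720 * 2.2720 * 3600) = 0.214675 m^2
w = sqrt(0.214675 / 0.11)
w = 1.397 m


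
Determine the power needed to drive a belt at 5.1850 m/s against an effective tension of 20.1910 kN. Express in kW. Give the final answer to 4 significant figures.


P = Te * v = 20.1910 * 5.1850
P = 104.7 kW


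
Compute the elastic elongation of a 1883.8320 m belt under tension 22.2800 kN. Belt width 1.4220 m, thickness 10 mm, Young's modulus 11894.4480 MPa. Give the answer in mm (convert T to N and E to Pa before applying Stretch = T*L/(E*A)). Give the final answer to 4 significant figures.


A = 1.4220 * 0.01 = 0.01422 m^2
Stretch = 22.2800*1000 * 1883.8320 / (11894.4480e6 * 0.01422) * 1000
Stretch = 248.1 mm


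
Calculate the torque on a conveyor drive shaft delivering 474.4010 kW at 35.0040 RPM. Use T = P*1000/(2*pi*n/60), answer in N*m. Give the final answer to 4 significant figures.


omega = 2*pi*35.0040/60 = 3.66561 rad/s
T = 474.4010*1000 / 3.66561
T = 129400 N*m


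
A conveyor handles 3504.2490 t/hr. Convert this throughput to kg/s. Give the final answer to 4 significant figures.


m_dot = 3504.2490 * 1000 / 3600
m_dot = 973.4 kg/s


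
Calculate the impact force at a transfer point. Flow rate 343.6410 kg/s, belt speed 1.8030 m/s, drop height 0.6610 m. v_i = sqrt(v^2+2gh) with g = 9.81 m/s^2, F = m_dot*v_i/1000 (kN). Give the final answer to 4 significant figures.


v_i = sqrt(1.8030^2 + 2*9.81*0.6610) = 4.02736 m/s
F = 343.6410 * 4.02736 / 1000
F = 1.384 kN


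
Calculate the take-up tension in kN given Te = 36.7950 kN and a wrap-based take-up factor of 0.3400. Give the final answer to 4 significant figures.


T_tu = 36.7950 * 0.3400
T_tu = 12.51 kN


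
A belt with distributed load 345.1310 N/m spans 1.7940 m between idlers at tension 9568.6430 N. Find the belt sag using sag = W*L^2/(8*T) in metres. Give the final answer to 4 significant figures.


sag = 345.1310 * 1.7940^2 / (8 * 9568.6430)
sag = 0.01451 m


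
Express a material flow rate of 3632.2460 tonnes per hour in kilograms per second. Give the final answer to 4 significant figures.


m_dot = 3632.2460 * 1000 / 3600
m_dot = 1009 kg/s


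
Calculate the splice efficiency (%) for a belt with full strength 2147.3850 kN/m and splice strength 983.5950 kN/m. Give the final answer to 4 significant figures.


Eff = 983.5950 / 2147.3850 * 100
Eff = 45.80 %
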